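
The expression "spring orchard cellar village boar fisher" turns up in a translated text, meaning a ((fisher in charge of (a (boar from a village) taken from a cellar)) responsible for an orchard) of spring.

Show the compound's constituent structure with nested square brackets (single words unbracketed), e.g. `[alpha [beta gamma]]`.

Overall it is a kind of fisher (specifically "orchard cellar village boar fisher"); the modifier is "spring".
Inside "orchard cellar village boar fisher": head "fisher" (specifically "cellar village boar fisher"), modifier "orchard".
Inside "cellar village boar fisher": head "fisher", modifier "cellar village boar".
Inside "cellar village boar": head "boar" (specifically "village boar"), modifier "cellar".
Inside "village boar": head "boar", modifier "village".
So the structure is [spring [orchard [[cellar [village boar]] fisher]]].

[spring [orchard [[cellar [village boar]] fisher]]]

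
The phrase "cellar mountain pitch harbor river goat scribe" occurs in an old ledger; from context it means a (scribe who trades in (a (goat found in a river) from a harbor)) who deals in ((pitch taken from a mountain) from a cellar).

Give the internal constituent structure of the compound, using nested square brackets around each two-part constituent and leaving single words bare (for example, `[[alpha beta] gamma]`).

[[cellar [mountain pitch]] [[harbor [river goat]] scribe]]

At the top level: head "scribe" (specifically "harbor river goat scribe"); modifier "cellar mountain pitch".
Within "cellar mountain pitch", the head is "pitch" (specifically "mountain pitch") and the modifier is "cellar".
Within "mountain pitch", the head is "pitch" and the modifier is "mountain".
Within "harbor river goat scribe", the head is "scribe" and the modifier is "harbor river goat".
Within "harbor river goat", the head is "goat" (specifically "river goat") and the modifier is "harbor".
Within "river goat", the head is "goat" and the modifier is "river".
Putting it together: [[cellar [mountain pitch]] [[harbor [river goat]] scribe]].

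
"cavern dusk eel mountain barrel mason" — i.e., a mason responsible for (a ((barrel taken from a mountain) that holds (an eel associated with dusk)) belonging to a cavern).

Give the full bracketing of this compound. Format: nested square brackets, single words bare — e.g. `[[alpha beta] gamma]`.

Overall it is a kind of mason; the modifier is "cavern dusk eel mountain barrel".
Inside "cavern dusk eel mountain barrel": head "barrel" (specifically "dusk eel mountain barrel"), modifier "cavern".
Inside "dusk eel mountain barrel": head "barrel" (specifically "mountain barrel"), modifier "dusk eel".
Inside "dusk eel": head "eel", modifier "dusk".
Inside "mountain barrel": head "barrel", modifier "mountain".
So the structure is [[cavern [[dusk eel] [mountain barrel]]] mason].

[[cavern [[dusk eel] [mountain barrel]]] mason]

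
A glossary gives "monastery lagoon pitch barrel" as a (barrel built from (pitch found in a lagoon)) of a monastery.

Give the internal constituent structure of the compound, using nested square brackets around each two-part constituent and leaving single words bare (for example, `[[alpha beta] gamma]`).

[monastery [[lagoon pitch] barrel]]

Overall it is a kind of barrel (specifically "lagoon pitch barrel"); the modifier is "monastery".
Inside "lagoon pitch barrel": head "barrel", modifier "lagoon pitch".
Inside "lagoon pitch": head "pitch", modifier "lagoon".
Assembled: [monastery [[lagoon pitch] barrel]].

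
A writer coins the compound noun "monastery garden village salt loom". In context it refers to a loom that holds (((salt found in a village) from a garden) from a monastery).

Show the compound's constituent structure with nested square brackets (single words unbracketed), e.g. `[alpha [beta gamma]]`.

[[monastery [garden [village salt]]] loom]

The outermost head in the paraphrase is "loom", modified by "monastery garden village salt".
Within "monastery garden village salt", the head is "salt" (specifically "garden village salt") and the modifier is "monastery".
Within "garden village salt", the head is "salt" (specifically "village salt") and the modifier is "garden".
Within "village salt", the head is "salt" and the modifier is "village".
So the structure is [[monastery [garden [village salt]]] loom].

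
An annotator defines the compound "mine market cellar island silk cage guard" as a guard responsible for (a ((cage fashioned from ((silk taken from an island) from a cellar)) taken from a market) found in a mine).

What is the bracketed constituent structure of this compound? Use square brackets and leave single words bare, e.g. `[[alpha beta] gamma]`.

At the top level: head "guard"; modifier "mine market cellar island silk cage".
"mine market cellar island silk cage" → head "cage" (specifically "market cellar island silk cage"), modifier "mine".
"market cellar island silk cage" → head "cage" (specifically "cellar island silk cage"), modifier "market".
"cellar island silk cage" → head "cage", modifier "cellar island silk".
"cellar island silk" → head "silk" (specifically "island silk"), modifier "cellar".
"island silk" → head "silk", modifier "island".
Assembled: [[mine [market [[cellar [island silk]] cage]]] guard].

[[mine [market [[cellar [island silk]] cage]]] guard]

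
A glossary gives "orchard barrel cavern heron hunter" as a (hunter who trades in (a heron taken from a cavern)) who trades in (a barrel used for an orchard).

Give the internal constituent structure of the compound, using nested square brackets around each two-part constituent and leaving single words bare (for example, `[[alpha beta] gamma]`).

[[orchard barrel] [[cavern heron] hunter]]

At the top level: head "hunter" (specifically "cavern heron hunter"); modifier "orchard barrel".
Inside "orchard barrel": head "barrel", modifier "orchard".
Inside "cavern heron hunter": head "hunter", modifier "cavern heron".
Inside "cavern heron": head "heron", modifier "cavern".
Assembled: [[orchard barrel] [[cavern heron] hunter]].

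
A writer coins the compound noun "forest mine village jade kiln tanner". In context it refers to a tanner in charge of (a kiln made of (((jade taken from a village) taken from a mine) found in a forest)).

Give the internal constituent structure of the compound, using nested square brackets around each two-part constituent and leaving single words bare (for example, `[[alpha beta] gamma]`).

[[[forest [mine [village jade]]] kiln] tanner]

Whole compound: head "tanner", modifier "forest mine village jade kiln".
Inside "forest mine village jade kiln": head "kiln", modifier "forest mine village jade".
Inside "forest mine village jade": head "jade" (specifically "mine village jade"), modifier "forest".
Inside "mine village jade": head "jade" (specifically "village jade"), modifier "mine".
Inside "village jade": head "jade", modifier "village".
Putting it together: [[[forest [mine [village jade]]] kiln] tanner].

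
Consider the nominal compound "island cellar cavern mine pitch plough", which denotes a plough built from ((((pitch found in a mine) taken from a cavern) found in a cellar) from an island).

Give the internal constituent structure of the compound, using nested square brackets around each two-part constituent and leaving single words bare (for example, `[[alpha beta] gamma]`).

[[island [cellar [cavern [mine pitch]]]] plough]

Whole compound: head "plough", modifier "island cellar cavern mine pitch".
Inside "island cellar cavern mine pitch": head "pitch" (specifically "cellar cavern mine pitch"), modifier "island".
Inside "cellar cavern mine pitch": head "pitch" (specifically "cavern mine pitch"), modifier "cellar".
Inside "cavern mine pitch": head "pitch" (specifically "mine pitch"), modifier "cavern".
Inside "mine pitch": head "pitch", modifier "mine".
Putting it together: [[island [cellar [cavern [mine pitch]]]] plough].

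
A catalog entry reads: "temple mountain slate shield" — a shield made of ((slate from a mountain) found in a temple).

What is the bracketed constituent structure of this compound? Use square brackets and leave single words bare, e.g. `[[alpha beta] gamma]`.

[[temple [mountain slate]] shield]

At the top level: head "shield"; modifier "temple mountain slate".
Inside "temple mountain slate": head "slate" (specifically "mountain slate"), modifier "temple".
Inside "mountain slate": head "slate", modifier "mountain".
Putting it together: [[temple [mountain slate]] shield].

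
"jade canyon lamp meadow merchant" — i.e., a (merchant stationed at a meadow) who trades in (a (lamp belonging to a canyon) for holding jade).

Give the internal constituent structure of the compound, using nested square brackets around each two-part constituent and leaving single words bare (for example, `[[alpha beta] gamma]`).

Whole compound: head "merchant" (specifically "meadow merchant"), modifier "jade canyon lamp".
Inside "jade canyon lamp": head "lamp" (specifically "canyon lamp"), modifier "jade".
Inside "canyon lamp": head "lamp", modifier "canyon".
Inside "meadow merchant": head "merchant", modifier "meadow".
Assembled: [[jade [canyon lamp]] [meadow merchant]].

[[jade [canyon lamp]] [meadow merchant]]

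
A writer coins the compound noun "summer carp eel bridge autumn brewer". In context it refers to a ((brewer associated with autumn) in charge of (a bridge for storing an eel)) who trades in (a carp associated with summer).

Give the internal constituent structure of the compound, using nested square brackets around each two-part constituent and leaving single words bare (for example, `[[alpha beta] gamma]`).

[[summer carp] [[eel bridge] [autumn brewer]]]

Overall it is a kind of brewer (specifically "eel bridge autumn brewer"); the modifier is "summer carp".
Within "summer carp", the head is "carp" and the modifier is "summer".
Within "eel bridge autumn brewer", the head is "brewer" (specifically "autumn brewer") and the modifier is "eel bridge".
Within "eel bridge", the head is "bridge" and the modifier is "eel".
Within "autumn brewer", the head is "brewer" and the modifier is "autumn".
Putting it together: [[summer carp] [[eel bridge] [autumn brewer]]].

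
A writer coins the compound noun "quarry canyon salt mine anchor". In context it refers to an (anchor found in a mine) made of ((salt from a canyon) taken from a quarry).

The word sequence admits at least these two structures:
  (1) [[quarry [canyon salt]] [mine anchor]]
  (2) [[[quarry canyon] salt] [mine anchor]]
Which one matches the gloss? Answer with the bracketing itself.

[[quarry [canyon salt]] [mine anchor]]

The paraphrase's head is the "anchor" part ("mine anchor"); its modifier is "quarry canyon salt".
That top-level split, carried through the inner groups, gives [[quarry [canyon salt]] [mine anchor]].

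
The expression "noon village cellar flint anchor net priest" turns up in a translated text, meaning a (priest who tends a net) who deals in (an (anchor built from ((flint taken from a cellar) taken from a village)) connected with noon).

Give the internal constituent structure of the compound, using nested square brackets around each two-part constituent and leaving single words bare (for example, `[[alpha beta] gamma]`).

[[noon [[village [cellar flint]] anchor]] [net priest]]

At the top level: head "priest" (specifically "net priest"); modifier "noon village cellar flint anchor".
Inside "noon village cellar flint anchor": head "anchor" (specifically "village cellar flint anchor"), modifier "noon".
Inside "village cellar flint anchor": head "anchor", modifier "village cellar flint".
Inside "village cellar flint": head "flint" (specifically "cellar flint"), modifier "village".
Inside "cellar flint": head "flint", modifier "cellar".
Inside "net priest": head "priest", modifier "net".
Assembled: [[noon [[village [cellar flint]] anchor]] [net priest]].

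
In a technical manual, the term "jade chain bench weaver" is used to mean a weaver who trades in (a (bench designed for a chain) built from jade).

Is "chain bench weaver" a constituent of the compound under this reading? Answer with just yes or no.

no

The top-level split is [jade chain bench] [weaver]; the full structure is [[jade [chain bench]] weaver].
"chain bench weaver" straddles a constituent boundary, so it is not a single unit.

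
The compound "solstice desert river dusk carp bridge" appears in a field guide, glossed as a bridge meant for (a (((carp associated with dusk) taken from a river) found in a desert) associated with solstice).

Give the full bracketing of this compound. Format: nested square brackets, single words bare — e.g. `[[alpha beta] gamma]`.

[[solstice [desert [river [dusk carp]]]] bridge]

At the top level: head "bridge"; modifier "solstice desert river dusk carp".
"solstice desert river dusk carp" → head "carp" (specifically "desert river dusk carp"), modifier "solstice".
"desert river dusk carp" → head "carp" (specifically "river dusk carp"), modifier "desert".
"river dusk carp" → head "carp" (specifically "dusk carp"), modifier "river".
"dusk carp" → head "carp", modifier "dusk".
So the structure is [[solstice [desert [river [dusk carp]]]] bridge].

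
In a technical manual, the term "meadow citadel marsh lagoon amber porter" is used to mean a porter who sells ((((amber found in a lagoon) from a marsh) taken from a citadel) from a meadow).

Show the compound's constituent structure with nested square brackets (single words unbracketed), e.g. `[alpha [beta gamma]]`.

At the top level: head "porter"; modifier "meadow citadel marsh lagoon amber".
Inside "meadow citadel marsh lagoon amber": head "amber" (specifically "citadel marsh lagoon amber"), modifier "meadow".
Inside "citadel marsh lagoon amber": head "amber" (specifically "marsh lagoon amber"), modifier "citadel".
Inside "marsh lagoon amber": head "amber" (specifically "lagoon amber"), modifier "marsh".
Inside "lagoon amber": head "amber", modifier "lagoon".
Putting it together: [[meadow [citadel [marsh [lagoon amber]]]] porter].

[[meadow [citadel [marsh [lagoon amber]]]] porter]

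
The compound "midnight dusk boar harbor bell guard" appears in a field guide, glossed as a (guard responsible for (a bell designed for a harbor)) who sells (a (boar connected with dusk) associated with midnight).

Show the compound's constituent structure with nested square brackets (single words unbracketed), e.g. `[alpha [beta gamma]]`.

At the top level: head "guard" (specifically "harbor bell guard"); modifier "midnight dusk boar".
Inside "midnight dusk boar": head "boar" (specifically "dusk boar"), modifier "midnight".
Inside "dusk boar": head "boar", modifier "dusk".
Inside "harbor bell guard": head "guard", modifier "harbor bell".
Inside "harbor bell": head "bell", modifier "harbor".
Putting it together: [[midnight [dusk boar]] [[harbor bell] guard]].

[[midnight [dusk boar]] [[harbor bell] guard]]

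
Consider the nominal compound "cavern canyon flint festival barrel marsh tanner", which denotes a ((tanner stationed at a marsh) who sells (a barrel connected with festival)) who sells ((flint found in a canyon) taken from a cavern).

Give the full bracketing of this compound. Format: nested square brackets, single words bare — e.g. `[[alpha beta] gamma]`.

[[cavern [canyon flint]] [[festival barrel] [marsh tanner]]]

At the top level: head "tanner" (specifically "festival barrel marsh tanner"); modifier "cavern canyon flint".
"cavern canyon flint" → head "flint" (specifically "canyon flint"), modifier "cavern".
"canyon flint" → head "flint", modifier "canyon".
"festival barrel marsh tanner" → head "tanner" (specifically "marsh tanner"), modifier "festival barrel".
"festival barrel" → head "barrel", modifier "festival".
"marsh tanner" → head "tanner", modifier "marsh".
So the structure is [[cavern [canyon flint]] [[festival barrel] [marsh tanner]]].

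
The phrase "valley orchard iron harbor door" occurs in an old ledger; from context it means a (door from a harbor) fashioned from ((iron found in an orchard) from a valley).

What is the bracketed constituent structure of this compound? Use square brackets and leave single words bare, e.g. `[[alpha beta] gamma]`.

At the top level: head "door" (specifically "harbor door"); modifier "valley orchard iron".
"valley orchard iron" → head "iron" (specifically "orchard iron"), modifier "valley".
"orchard iron" → head "iron", modifier "orchard".
"harbor door" → head "door", modifier "harbor".
Putting it together: [[valley [orchard iron]] [harbor door]].

[[valley [orchard iron]] [harbor door]]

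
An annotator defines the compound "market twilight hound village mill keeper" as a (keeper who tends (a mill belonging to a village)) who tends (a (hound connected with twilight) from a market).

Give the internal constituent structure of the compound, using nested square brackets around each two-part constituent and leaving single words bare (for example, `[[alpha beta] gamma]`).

The outermost head in the paraphrase is "keeper" (specifically "village mill keeper"), modified by "market twilight hound".
Within "market twilight hound", the head is "hound" (specifically "twilight hound") and the modifier is "market".
Within "twilight hound", the head is "hound" and the modifier is "twilight".
Within "village mill keeper", the head is "keeper" and the modifier is "village mill".
Within "village mill", the head is "mill" and the modifier is "village".
Assembled: [[market [twilight hound]] [[village mill] keeper]].

[[market [twilight hound]] [[village mill] keeper]]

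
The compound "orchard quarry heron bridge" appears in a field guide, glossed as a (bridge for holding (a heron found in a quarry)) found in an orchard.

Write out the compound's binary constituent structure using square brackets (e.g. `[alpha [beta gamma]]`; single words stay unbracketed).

The outermost head in the paraphrase is "bridge" (specifically "quarry heron bridge"), modified by "orchard".
Within "quarry heron bridge", the head is "bridge" and the modifier is "quarry heron".
Within "quarry heron", the head is "heron" and the modifier is "quarry".
So the structure is [orchard [[quarry heron] bridge]].

[orchard [[quarry heron] bridge]]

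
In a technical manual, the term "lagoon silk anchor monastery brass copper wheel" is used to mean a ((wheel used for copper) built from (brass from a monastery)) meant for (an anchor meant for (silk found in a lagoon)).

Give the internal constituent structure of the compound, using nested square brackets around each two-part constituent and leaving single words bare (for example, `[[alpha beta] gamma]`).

Overall it is a kind of wheel (specifically "monastery brass copper wheel"); the modifier is "lagoon silk anchor".
Within "lagoon silk anchor", the head is "anchor" and the modifier is "lagoon silk".
Within "lagoon silk", the head is "silk" and the modifier is "lagoon".
Within "monastery brass copper wheel", the head is "wheel" (specifically "copper wheel") and the modifier is "monastery brass".
Within "monastery brass", the head is "brass" and the modifier is "monastery".
Within "copper wheel", the head is "wheel" and the modifier is "copper".
Assembled: [[[lagoon silk] anchor] [[monastery brass] [copper wheel]]].

[[[lagoon silk] anchor] [[monastery brass] [copper wheel]]]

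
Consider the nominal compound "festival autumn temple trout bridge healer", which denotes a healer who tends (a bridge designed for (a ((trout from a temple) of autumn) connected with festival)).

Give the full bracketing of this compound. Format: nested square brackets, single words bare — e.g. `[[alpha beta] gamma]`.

[[[festival [autumn [temple trout]]] bridge] healer]

Overall it is a kind of healer; the modifier is "festival autumn temple trout bridge".
Within "festival autumn temple trout bridge", the head is "bridge" and the modifier is "festival autumn temple trout".
Within "festival autumn temple trout", the head is "trout" (specifically "autumn temple trout") and the modifier is "festival".
Within "autumn temple trout", the head is "trout" (specifically "temple trout") and the modifier is "autumn".
Within "temple trout", the head is "trout" and the modifier is "temple".
So the structure is [[[festival [autumn [temple trout]]] bridge] healer].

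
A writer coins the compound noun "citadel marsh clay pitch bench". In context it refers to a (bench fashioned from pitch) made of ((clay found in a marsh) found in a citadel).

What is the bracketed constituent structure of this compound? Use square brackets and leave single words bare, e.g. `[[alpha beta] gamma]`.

The outermost head in the paraphrase is "bench" (specifically "pitch bench"), modified by "citadel marsh clay".
Within "citadel marsh clay", the head is "clay" (specifically "marsh clay") and the modifier is "citadel".
Within "marsh clay", the head is "clay" and the modifier is "marsh".
Within "pitch bench", the head is "bench" and the modifier is "pitch".
Assembled: [[citadel [marsh clay]] [pitch bench]].

[[citadel [marsh clay]] [pitch bench]]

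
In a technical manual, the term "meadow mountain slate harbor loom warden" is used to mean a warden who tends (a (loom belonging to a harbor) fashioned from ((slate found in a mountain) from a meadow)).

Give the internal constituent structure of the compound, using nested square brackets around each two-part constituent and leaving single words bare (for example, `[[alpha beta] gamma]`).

[[[meadow [mountain slate]] [harbor loom]] warden]

At the top level: head "warden"; modifier "meadow mountain slate harbor loom".
"meadow mountain slate harbor loom" → head "loom" (specifically "harbor loom"), modifier "meadow mountain slate".
"meadow mountain slate" → head "slate" (specifically "mountain slate"), modifier "meadow".
"mountain slate" → head "slate", modifier "mountain".
"harbor loom" → head "loom", modifier "harbor".
So the structure is [[[meadow [mountain slate]] [harbor loom]] warden].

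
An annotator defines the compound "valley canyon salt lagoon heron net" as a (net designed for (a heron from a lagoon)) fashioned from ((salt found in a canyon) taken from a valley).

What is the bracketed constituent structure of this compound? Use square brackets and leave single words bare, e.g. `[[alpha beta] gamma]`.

The outermost head in the paraphrase is "net" (specifically "lagoon heron net"), modified by "valley canyon salt".
Inside "valley canyon salt": head "salt" (specifically "canyon salt"), modifier "valley".
Inside "canyon salt": head "salt", modifier "canyon".
Inside "lagoon heron net": head "net", modifier "lagoon heron".
Inside "lagoon heron": head "heron", modifier "lagoon".
Assembled: [[valley [canyon salt]] [[lagoon heron] net]].

[[valley [canyon salt]] [[lagoon heron] net]]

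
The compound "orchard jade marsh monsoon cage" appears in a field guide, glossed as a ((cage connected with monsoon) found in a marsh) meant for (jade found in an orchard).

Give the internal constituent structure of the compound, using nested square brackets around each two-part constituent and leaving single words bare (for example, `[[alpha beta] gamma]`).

Overall it is a kind of cage (specifically "marsh monsoon cage"); the modifier is "orchard jade".
"orchard jade" → head "jade", modifier "orchard".
"marsh monsoon cage" → head "cage" (specifically "monsoon cage"), modifier "marsh".
"monsoon cage" → head "cage", modifier "monsoon".
Putting it together: [[orchard jade] [marsh [monsoon cage]]].

[[orchard jade] [marsh [monsoon cage]]]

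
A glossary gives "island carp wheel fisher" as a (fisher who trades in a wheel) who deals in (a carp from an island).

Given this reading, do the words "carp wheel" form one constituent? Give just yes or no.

no

The top-level split is [island carp] [wheel fisher]; the full structure is [[island carp] [wheel fisher]].
"carp wheel" straddles a constituent boundary, so it is not a single unit.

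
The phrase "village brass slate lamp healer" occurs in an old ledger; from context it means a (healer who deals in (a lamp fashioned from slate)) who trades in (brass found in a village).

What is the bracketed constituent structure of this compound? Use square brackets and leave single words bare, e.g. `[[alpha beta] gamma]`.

At the top level: head "healer" (specifically "slate lamp healer"); modifier "village brass".
Inside "village brass": head "brass", modifier "village".
Inside "slate lamp healer": head "healer", modifier "slate lamp".
Inside "slate lamp": head "lamp", modifier "slate".
So the structure is [[village brass] [[slate lamp] healer]].

[[village brass] [[slate lamp] healer]]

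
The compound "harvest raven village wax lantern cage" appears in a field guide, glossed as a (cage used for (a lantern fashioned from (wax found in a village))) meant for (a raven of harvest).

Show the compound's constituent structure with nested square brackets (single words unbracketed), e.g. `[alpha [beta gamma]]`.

[[harvest raven] [[[village wax] lantern] cage]]

Overall it is a kind of cage (specifically "village wax lantern cage"); the modifier is "harvest raven".
"harvest raven" → head "raven", modifier "harvest".
"village wax lantern cage" → head "cage", modifier "village wax lantern".
"village wax lantern" → head "lantern", modifier "village wax".
"village wax" → head "wax", modifier "village".
Assembled: [[harvest raven] [[[village wax] lantern] cage]].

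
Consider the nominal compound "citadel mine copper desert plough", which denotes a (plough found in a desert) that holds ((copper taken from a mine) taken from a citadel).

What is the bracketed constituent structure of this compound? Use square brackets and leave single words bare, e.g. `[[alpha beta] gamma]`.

The outermost head in the paraphrase is "plough" (specifically "desert plough"), modified by "citadel mine copper".
Inside "citadel mine copper": head "copper" (specifically "mine copper"), modifier "citadel".
Inside "mine copper": head "copper", modifier "mine".
Inside "desert plough": head "plough", modifier "desert".
Putting it together: [[citadel [mine copper]] [desert plough]].

[[citadel [mine copper]] [desert plough]]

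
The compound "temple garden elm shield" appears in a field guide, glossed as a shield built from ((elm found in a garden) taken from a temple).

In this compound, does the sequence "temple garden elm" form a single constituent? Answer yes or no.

yes

The paraphrase groups the words so that "temple garden elm" is one unit: it corresponds to a single parenthesized sub-phrase.
The full structure is [[temple [garden elm]] shield], in which [temple garden elm] is a constituent.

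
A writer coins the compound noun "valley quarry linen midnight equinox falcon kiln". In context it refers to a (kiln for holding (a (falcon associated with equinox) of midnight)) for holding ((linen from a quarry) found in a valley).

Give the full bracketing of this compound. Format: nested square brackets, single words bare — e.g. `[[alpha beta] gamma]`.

Overall it is a kind of kiln (specifically "midnight equinox falcon kiln"); the modifier is "valley quarry linen".
Inside "valley quarry linen": head "linen" (specifically "quarry linen"), modifier "valley".
Inside "quarry linen": head "linen", modifier "quarry".
Inside "midnight equinox falcon kiln": head "kiln", modifier "midnight equinox falcon".
Inside "midnight equinox falcon": head "falcon" (specifically "equinox falcon"), modifier "midnight".
Inside "equinox falcon": head "falcon", modifier "equinox".
Assembled: [[valley [quarry linen]] [[midnight [equinox falcon]] kiln]].

[[valley [quarry linen]] [[midnight [equinox falcon]] kiln]]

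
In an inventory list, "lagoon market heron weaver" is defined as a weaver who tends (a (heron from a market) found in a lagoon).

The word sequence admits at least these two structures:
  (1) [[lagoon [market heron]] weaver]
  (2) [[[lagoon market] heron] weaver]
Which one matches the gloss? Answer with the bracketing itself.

[[lagoon [market heron]] weaver]

The paraphrase's head is the "weaver" part ("weaver"); its modifier is "lagoon market heron".
That top-level split, carried through the inner groups, gives [[lagoon [market heron]] weaver].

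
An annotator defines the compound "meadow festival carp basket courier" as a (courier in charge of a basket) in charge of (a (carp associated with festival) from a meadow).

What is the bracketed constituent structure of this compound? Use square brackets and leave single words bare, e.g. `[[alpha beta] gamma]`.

[[meadow [festival carp]] [basket courier]]

The outermost head in the paraphrase is "courier" (specifically "basket courier"), modified by "meadow festival carp".
Inside "meadow festival carp": head "carp" (specifically "festival carp"), modifier "meadow".
Inside "festival carp": head "carp", modifier "festival".
Inside "basket courier": head "courier", modifier "basket".
Assembled: [[meadow [festival carp]] [basket courier]].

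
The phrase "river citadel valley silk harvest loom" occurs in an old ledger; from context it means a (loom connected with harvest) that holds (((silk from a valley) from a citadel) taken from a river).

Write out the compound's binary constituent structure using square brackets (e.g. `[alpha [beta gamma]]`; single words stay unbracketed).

[[river [citadel [valley silk]]] [harvest loom]]

Whole compound: head "loom" (specifically "harvest loom"), modifier "river citadel valley silk".
Within "river citadel valley silk", the head is "silk" (specifically "citadel valley silk") and the modifier is "river".
Within "citadel valley silk", the head is "silk" (specifically "valley silk") and the modifier is "citadel".
Within "valley silk", the head is "silk" and the modifier is "valley".
Within "harvest loom", the head is "loom" and the modifier is "harvest".
So the structure is [[river [citadel [valley silk]]] [harvest loom]].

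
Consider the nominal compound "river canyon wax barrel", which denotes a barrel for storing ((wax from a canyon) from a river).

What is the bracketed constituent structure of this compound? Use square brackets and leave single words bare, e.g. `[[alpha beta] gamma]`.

[[river [canyon wax]] barrel]

Whole compound: head "barrel", modifier "river canyon wax".
Within "river canyon wax", the head is "wax" (specifically "canyon wax") and the modifier is "river".
Within "canyon wax", the head is "wax" and the modifier is "canyon".
So the structure is [[river [canyon wax]] barrel].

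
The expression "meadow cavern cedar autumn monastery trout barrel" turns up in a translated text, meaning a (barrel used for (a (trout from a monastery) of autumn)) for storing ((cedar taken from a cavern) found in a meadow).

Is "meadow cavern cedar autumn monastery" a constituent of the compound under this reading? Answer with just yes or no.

The top-level split is [meadow cavern cedar] [autumn monastery trout barrel]; the full structure is [[meadow [cavern cedar]] [[autumn [monastery trout]] barrel]].
"meadow cavern cedar autumn monastery" straddles a constituent boundary, so it is not a single unit.

no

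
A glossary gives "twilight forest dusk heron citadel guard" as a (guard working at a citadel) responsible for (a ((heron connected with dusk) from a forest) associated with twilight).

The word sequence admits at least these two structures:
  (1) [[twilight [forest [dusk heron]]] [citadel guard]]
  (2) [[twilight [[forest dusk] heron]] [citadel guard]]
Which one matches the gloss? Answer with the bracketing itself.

[[twilight [forest [dusk heron]]] [citadel guard]]

The paraphrase's head is the "guard" part ("citadel guard"); its modifier is "twilight forest dusk heron".
That top-level split, carried through the inner groups, gives [[twilight [forest [dusk heron]]] [citadel guard]].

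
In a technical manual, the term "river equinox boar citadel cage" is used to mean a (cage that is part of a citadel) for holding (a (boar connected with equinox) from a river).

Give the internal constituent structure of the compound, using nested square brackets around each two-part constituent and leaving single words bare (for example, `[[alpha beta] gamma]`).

Whole compound: head "cage" (specifically "citadel cage"), modifier "river equinox boar".
Within "river equinox boar", the head is "boar" (specifically "equinox boar") and the modifier is "river".
Within "equinox boar", the head is "boar" and the modifier is "equinox".
Within "citadel cage", the head is "cage" and the modifier is "citadel".
So the structure is [[river [equinox boar]] [citadel cage]].

[[river [equinox boar]] [citadel cage]]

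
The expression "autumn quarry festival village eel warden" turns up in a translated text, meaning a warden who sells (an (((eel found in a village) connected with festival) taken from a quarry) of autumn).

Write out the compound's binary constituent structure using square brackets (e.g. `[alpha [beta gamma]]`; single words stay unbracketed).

[[autumn [quarry [festival [village eel]]]] warden]

Whole compound: head "warden", modifier "autumn quarry festival village eel".
"autumn quarry festival village eel" → head "eel" (specifically "quarry festival village eel"), modifier "autumn".
"quarry festival village eel" → head "eel" (specifically "festival village eel"), modifier "quarry".
"festival village eel" → head "eel" (specifically "village eel"), modifier "festival".
"village eel" → head "eel", modifier "village".
Assembled: [[autumn [quarry [festival [village eel]]]] warden].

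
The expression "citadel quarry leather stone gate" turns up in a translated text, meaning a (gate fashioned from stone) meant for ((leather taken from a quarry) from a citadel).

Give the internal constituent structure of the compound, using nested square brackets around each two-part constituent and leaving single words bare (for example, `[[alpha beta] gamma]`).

[[citadel [quarry leather]] [stone gate]]

Overall it is a kind of gate (specifically "stone gate"); the modifier is "citadel quarry leather".
"citadel quarry leather" → head "leather" (specifically "quarry leather"), modifier "citadel".
"quarry leather" → head "leather", modifier "quarry".
"stone gate" → head "gate", modifier "stone".
So the structure is [[citadel [quarry leather]] [stone gate]].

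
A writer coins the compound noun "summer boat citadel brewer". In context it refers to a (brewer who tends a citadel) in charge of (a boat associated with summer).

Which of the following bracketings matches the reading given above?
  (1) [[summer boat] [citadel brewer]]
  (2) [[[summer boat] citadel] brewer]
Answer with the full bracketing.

The paraphrase's head is the "brewer" part ("citadel brewer"); its modifier is "summer boat".
That top-level split, carried through the inner groups, gives [[summer boat] [citadel brewer]].

[[summer boat] [citadel brewer]]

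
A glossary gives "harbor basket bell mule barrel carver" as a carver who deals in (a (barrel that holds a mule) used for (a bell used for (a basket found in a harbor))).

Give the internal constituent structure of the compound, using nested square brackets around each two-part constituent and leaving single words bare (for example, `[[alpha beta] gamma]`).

The outermost head in the paraphrase is "carver", modified by "harbor basket bell mule barrel".
Inside "harbor basket bell mule barrel": head "barrel" (specifically "mule barrel"), modifier "harbor basket bell".
Inside "harbor basket bell": head "bell", modifier "harbor basket".
Inside "harbor basket": head "basket", modifier "harbor".
Inside "mule barrel": head "barrel", modifier "mule".
Putting it together: [[[[harbor basket] bell] [mule barrel]] carver].

[[[[harbor basket] bell] [mule barrel]] carver]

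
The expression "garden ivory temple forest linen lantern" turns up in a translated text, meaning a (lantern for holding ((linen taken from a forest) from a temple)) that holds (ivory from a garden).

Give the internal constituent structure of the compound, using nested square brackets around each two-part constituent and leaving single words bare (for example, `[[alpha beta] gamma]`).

[[garden ivory] [[temple [forest linen]] lantern]]

Whole compound: head "lantern" (specifically "temple forest linen lantern"), modifier "garden ivory".
Within "garden ivory", the head is "ivory" and the modifier is "garden".
Within "temple forest linen lantern", the head is "lantern" and the modifier is "temple forest linen".
Within "temple forest linen", the head is "linen" (specifically "forest linen") and the modifier is "temple".
Within "forest linen", the head is "linen" and the modifier is "forest".
Assembled: [[garden ivory] [[temple [forest linen]] lantern]].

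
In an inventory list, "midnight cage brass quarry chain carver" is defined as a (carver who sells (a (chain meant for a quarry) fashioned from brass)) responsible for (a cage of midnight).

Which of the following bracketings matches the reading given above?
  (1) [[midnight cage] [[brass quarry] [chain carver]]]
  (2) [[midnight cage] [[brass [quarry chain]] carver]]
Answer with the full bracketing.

[[midnight cage] [[brass [quarry chain]] carver]]

The paraphrase's head is the "carver" part ("brass quarry chain carver"); its modifier is "midnight cage".
That top-level split, carried through the inner groups, gives [[midnight cage] [[brass [quarry chain]] carver]].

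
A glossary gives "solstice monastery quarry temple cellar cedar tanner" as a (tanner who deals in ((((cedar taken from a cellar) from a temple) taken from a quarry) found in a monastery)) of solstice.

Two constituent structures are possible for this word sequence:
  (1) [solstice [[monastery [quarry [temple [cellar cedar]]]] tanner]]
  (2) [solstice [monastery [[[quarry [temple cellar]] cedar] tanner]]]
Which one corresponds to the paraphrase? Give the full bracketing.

[solstice [[monastery [quarry [temple [cellar cedar]]]] tanner]]

The paraphrase's head is the "tanner" part ("monastery quarry temple cellar cedar tanner"); its modifier is "solstice".
That top-level split, carried through the inner groups, gives [solstice [[monastery [quarry [temple [cellar cedar]]]] tanner]].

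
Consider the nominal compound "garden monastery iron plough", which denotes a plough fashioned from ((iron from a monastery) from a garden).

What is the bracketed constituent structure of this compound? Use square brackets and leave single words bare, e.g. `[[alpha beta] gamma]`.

Overall it is a kind of plough; the modifier is "garden monastery iron".
Inside "garden monastery iron": head "iron" (specifically "monastery iron"), modifier "garden".
Inside "monastery iron": head "iron", modifier "monastery".
Putting it together: [[garden [monastery iron]] plough].

[[garden [monastery iron]] plough]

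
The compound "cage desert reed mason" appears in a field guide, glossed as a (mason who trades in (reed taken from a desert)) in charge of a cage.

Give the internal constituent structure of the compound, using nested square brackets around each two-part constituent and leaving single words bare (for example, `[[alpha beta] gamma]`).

At the top level: head "mason" (specifically "desert reed mason"); modifier "cage".
Within "desert reed mason", the head is "mason" and the modifier is "desert reed".
Within "desert reed", the head is "reed" and the modifier is "desert".
So the structure is [cage [[desert reed] mason]].

[cage [[desert reed] mason]]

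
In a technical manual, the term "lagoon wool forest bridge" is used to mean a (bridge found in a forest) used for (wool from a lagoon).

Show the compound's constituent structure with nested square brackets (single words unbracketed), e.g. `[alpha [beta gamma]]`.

At the top level: head "bridge" (specifically "forest bridge"); modifier "lagoon wool".
Within "lagoon wool", the head is "wool" and the modifier is "lagoon".
Within "forest bridge", the head is "bridge" and the modifier is "forest".
So the structure is [[lagoon wool] [forest bridge]].

[[lagoon wool] [forest bridge]]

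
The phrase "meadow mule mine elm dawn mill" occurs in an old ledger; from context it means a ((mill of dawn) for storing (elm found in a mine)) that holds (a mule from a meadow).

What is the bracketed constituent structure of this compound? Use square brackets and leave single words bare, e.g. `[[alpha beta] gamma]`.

[[meadow mule] [[mine elm] [dawn mill]]]

Whole compound: head "mill" (specifically "mine elm dawn mill"), modifier "meadow mule".
Inside "meadow mule": head "mule", modifier "meadow".
Inside "mine elm dawn mill": head "mill" (specifically "dawn mill"), modifier "mine elm".
Inside "mine elm": head "elm", modifier "mine".
Inside "dawn mill": head "mill", modifier "dawn".
Putting it together: [[meadow mule] [[mine elm] [dawn mill]]].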